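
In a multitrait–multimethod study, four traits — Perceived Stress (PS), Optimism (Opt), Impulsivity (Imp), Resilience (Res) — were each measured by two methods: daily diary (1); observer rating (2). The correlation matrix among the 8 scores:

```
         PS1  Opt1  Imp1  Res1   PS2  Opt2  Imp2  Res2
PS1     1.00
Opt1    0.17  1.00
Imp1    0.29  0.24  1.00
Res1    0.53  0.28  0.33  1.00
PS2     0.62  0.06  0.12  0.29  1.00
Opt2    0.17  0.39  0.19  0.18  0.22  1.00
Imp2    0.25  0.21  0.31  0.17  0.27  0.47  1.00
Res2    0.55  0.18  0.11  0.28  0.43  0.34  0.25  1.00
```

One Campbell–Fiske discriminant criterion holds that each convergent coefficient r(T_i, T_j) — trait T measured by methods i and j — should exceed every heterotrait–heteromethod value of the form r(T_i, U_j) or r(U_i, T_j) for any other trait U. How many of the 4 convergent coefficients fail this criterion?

1

Checking each validity diagonal entry against its comparison values:
PS (methods 1·2): 0.62 vs {0.17, 0.06, 0.25, 0.12, 0.55, 0.29} → pass.
Opt (methods 1·2): 0.39 vs {0.06, 0.17, 0.21, 0.19, 0.18, 0.18} → pass.
Imp (methods 1·2): 0.31 vs {0.12, 0.25, 0.19, 0.21, 0.11, 0.17} → pass.
Res (methods 1·2): 0.28 vs {0.29, 0.55, 0.18, 0.18, 0.17, 0.11} → fail.
1 of 4 fail.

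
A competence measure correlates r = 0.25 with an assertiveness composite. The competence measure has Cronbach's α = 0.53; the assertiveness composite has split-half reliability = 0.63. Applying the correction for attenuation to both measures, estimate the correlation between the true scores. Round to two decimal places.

r_true = r_obs / √(r_xx · r_yy) = 0.25 / √(0.53 × 0.63) = 0.25 / √0.3339 = 0.25 / 0.5778 ≈ 0.43.

0.43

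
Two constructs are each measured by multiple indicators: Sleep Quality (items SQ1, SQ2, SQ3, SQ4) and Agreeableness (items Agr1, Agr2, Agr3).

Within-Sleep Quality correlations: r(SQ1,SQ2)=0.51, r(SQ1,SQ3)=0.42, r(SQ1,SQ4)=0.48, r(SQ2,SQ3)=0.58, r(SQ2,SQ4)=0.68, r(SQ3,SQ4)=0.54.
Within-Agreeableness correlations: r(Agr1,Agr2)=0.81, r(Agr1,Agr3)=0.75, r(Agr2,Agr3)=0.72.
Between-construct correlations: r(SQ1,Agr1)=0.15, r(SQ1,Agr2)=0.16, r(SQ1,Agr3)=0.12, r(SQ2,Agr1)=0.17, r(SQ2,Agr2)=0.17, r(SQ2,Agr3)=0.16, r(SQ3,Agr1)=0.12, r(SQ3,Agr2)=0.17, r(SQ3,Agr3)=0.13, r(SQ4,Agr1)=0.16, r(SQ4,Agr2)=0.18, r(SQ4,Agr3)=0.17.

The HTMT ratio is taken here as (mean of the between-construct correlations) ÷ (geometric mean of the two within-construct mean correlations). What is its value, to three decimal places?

0.243

Between-construct mean = 1.86/12 = 0.1550.
Mean within-SQ = 3.21/6 = 0.5350; mean within-Agr = 2.28/3 = 0.7600.
Geometric mean = √(0.5350 × 0.7600) = 0.6377.
HTMT = 0.1550 / 0.6377 = 0.243.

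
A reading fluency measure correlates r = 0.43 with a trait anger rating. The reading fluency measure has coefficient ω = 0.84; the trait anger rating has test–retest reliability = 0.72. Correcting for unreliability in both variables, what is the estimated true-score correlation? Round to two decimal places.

0.55

r_true = r_obs / √(r_xx · r_yy) = 0.43 / √(0.84 × 0.72) = 0.43 / √0.6048 = 0.43 / 0.7777 ≈ 0.55.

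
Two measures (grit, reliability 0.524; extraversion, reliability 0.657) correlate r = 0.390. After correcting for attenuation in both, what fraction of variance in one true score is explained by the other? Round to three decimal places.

0.442

Disattenuated r = 0.390 / √(0.524 × 0.657) = 0.390 / 0.5867 = 0.6647.
Shared true-score variance = 0.6647² = 0.4418 ≈ 0.442.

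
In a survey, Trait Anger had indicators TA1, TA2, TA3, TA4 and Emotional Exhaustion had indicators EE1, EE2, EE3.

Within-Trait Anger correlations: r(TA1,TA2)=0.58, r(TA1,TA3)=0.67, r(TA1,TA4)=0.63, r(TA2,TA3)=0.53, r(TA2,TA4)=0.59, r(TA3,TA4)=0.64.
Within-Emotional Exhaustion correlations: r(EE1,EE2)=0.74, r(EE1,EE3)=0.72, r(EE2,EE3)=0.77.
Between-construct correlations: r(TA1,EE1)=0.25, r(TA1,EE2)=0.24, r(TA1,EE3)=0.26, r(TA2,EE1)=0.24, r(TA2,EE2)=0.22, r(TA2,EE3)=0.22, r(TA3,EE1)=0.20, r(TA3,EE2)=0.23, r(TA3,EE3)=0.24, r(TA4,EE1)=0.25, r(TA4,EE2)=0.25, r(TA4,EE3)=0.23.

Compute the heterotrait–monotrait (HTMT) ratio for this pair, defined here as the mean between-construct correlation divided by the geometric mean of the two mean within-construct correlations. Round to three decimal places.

0.351

Mean heterotrait r = 2.83/12 = 0.2358.
Mean within-TA = 3.64/6 = 0.6067; mean within-EE = 2.23/3 = 0.7433.
Geometric mean = √(0.6067 × 0.7433) = 0.6715.
HTMT = 0.2358 / 0.6715 = 0.351.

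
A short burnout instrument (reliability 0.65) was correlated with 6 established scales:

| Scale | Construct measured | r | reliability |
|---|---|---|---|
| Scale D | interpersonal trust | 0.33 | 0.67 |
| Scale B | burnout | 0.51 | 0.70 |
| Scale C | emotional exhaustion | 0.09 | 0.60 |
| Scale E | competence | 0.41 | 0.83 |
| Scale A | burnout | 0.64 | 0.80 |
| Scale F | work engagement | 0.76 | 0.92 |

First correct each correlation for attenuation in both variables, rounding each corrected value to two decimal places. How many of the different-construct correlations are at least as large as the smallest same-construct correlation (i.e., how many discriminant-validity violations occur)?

1

Disattenuated r (r / √(r_scale · r_new)):
  Scale D (disc): 0.33 / √(0.67·0.65) = 0.50
  Scale B (conv): 0.51 / √(0.70·0.65) = 0.76
  Scale C (disc): 0.09 / √(0.60·0.65) = 0.14
  Scale E (disc): 0.41 / √(0.83·0.65) = 0.56
  Scale A (conv): 0.64 / √(0.80·0.65) = 0.89
  Scale F (disc): 0.76 / √(0.92·0.65) = 0.98
Smallest convergent = 0.76. Discriminant values: 0.50, 0.14, 0.56, 0.98; count ≥ 0.76 → 1.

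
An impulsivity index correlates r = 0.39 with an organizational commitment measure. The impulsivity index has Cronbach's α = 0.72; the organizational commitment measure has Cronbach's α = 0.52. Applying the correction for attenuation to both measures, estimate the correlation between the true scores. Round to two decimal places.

0.64

r_true = r_obs / √(r_xx · r_yy) = 0.39 / √(0.72 × 0.52) = 0.39 / √0.3744 = 0.39 / 0.6119 ≈ 0.64.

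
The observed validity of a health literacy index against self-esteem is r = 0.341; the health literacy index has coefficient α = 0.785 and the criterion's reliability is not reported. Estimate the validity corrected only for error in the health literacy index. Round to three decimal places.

Single correction: r_c = r_obs / √r_xx = 0.341 / √0.785 = 0.341 / 0.8860 ≈ 0.385.

0.385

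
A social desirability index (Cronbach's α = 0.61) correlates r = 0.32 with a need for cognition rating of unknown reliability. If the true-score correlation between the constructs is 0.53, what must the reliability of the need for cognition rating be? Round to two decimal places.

r_true = r_obs / √(r_xx · r_yy) ⇒ 0.53 = 0.32 / √(0.61 · r_yy).
√(0.61 · r_yy) = 0.32 / 0.53 = 0.6038; 0.61 · r_yy = 0.3646; r_yy = 0.3646 / 0.61 ≈ 0.60.

0.60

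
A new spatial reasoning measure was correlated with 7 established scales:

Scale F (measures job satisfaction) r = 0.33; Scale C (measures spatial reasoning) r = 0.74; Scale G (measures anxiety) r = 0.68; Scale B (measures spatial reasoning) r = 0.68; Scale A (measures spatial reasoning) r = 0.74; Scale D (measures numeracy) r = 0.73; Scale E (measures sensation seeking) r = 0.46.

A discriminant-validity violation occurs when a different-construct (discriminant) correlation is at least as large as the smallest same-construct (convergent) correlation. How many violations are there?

2

Convergent (same construct = spatial reasoning): Scale C, Scale B, Scale A.
Smallest convergent = 0.68. Discriminant values: 0.33, 0.68, 0.73, 0.46; count ≥ 0.68 → 2.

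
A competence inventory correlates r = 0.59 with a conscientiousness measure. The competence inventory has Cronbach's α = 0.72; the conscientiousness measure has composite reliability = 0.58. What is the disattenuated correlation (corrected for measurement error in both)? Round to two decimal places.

0.91

r_true = r_obs / √(r_xx · r_yy) = 0.59 / √(0.72 × 0.58) = 0.59 / √0.4176 = 0.59 / 0.6462 ≈ 0.91.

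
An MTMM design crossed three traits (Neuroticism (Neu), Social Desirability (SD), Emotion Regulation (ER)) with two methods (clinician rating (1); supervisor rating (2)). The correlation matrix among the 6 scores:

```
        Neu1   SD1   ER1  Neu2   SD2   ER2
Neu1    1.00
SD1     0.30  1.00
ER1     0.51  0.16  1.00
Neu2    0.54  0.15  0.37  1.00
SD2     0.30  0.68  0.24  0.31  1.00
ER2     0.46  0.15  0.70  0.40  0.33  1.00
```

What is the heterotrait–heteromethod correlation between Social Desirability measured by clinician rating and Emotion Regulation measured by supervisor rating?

Different traits and methods: r(SD1, ER2) = 0.15.

0.15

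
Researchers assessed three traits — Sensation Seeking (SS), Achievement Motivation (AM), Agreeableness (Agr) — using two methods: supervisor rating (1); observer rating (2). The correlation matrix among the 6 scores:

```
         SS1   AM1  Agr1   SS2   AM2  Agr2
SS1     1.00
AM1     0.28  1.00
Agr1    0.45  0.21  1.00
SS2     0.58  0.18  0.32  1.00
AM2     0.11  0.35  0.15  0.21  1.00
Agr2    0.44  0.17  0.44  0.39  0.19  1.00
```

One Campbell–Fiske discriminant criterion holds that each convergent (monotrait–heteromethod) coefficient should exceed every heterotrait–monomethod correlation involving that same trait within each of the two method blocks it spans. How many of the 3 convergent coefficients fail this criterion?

1

Each convergent coefficient versus the relevant comparison correlations:
SS (methods 1·2): 0.58 vs {0.28, 0.21, 0.45, 0.39} → pass.
AM (methods 1·2): 0.35 vs {0.28, 0.21, 0.21, 0.19} → pass.
Agr (methods 1·2): 0.44 vs {0.45, 0.39, 0.21, 0.19} → fail.
1 of 3 fail.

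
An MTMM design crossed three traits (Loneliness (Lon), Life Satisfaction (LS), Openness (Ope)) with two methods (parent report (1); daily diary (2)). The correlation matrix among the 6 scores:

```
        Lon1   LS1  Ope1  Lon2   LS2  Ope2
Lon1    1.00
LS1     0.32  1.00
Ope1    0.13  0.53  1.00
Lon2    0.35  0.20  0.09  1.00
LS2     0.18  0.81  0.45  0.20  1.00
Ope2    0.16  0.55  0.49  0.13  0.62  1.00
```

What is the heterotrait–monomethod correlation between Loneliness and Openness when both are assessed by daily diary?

0.13

Different traits, same method: r(Lon2, Ope2) = 0.13.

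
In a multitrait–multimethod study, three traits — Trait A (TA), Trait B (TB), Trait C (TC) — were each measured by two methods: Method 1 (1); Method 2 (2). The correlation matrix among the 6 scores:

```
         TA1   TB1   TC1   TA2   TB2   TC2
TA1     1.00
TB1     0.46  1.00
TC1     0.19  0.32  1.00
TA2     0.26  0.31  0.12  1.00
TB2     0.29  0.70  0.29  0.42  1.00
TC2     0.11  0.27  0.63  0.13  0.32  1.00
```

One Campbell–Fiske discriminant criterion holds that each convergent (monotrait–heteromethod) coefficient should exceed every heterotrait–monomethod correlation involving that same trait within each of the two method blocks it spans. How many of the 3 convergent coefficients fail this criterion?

Checking each validity diagonal entry against its comparison values:
TA (methods 1·2): 0.26 vs {0.46, 0.42, 0.19, 0.13} → fail.
TB (methods 1·2): 0.70 vs {0.46, 0.42, 0.32, 0.32} → pass.
TC (methods 1·2): 0.63 vs {0.19, 0.13, 0.32, 0.32} → pass.
1 of 3 fail.

1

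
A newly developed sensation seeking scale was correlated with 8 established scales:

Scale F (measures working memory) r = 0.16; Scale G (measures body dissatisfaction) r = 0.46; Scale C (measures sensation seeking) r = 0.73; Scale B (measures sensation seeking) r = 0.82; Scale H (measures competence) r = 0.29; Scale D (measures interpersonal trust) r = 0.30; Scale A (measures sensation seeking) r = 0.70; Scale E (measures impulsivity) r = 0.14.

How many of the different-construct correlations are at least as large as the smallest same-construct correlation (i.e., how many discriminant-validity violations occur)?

Convergent (same construct = sensation seeking): Scale C, Scale B, Scale A.
Smallest convergent = 0.70. Discriminant values: 0.16, 0.46, 0.29, 0.30, 0.14; count ≥ 0.70 → 0.

0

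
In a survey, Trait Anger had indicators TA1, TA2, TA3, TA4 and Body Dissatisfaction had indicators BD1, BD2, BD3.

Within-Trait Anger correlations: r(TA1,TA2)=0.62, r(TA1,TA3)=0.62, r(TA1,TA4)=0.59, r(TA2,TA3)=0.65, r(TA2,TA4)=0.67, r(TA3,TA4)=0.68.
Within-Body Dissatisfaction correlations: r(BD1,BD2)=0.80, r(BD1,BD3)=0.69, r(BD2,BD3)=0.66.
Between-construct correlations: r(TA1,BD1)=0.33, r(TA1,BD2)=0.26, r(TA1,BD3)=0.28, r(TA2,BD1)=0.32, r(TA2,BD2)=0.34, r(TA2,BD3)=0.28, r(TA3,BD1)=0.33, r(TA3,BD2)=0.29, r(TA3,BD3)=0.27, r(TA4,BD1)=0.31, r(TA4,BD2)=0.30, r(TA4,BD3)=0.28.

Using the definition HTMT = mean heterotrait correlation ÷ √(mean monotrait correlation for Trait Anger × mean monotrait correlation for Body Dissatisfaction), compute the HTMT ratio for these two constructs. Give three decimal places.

Mean between = 3.59/12 = 0.2992.
Mean within-TA = 3.83/6 = 0.6383; mean within-BD = 2.15/3 = 0.7167.
Geometric mean = √(0.6383 × 0.7167) = 0.6764.
HTMT = 0.2992 / 0.6764 = 0.442.

0.442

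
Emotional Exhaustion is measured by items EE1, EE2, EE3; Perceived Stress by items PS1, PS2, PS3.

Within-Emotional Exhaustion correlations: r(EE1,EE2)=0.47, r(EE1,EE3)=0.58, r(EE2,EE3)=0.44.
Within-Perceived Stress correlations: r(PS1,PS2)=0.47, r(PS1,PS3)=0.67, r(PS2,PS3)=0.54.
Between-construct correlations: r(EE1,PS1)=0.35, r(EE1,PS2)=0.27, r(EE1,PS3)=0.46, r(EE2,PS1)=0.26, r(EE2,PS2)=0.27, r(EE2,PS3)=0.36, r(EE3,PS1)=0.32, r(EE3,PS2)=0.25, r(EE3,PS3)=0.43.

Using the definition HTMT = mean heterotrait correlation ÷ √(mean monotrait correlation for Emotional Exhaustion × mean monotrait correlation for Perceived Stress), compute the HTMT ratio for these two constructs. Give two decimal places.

0.63

Mean between = 2.97/9 = 0.3300.
Mean within-EE = 1.49/3 = 0.4967; mean within-PS = 1.68/3 = 0.5600.
Geometric mean = √(0.4967 × 0.5600) = 0.5274.
HTMT = 0.3300 / 0.5274 = 0.63.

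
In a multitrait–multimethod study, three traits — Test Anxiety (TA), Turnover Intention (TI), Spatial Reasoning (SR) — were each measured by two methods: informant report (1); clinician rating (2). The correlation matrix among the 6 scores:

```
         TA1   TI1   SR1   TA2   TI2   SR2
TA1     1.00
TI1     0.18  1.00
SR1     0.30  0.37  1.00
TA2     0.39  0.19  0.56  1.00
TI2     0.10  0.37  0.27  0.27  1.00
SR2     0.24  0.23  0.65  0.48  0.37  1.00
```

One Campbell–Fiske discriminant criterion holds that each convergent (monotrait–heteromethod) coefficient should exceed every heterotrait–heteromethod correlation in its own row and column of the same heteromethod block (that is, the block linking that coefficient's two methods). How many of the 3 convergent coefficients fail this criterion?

Each convergent coefficient versus the relevant comparison correlations:
TA (methods 1·2): 0.39 vs {0.10, 0.19, 0.24, 0.56} → fail.
TI (methods 1·2): 0.37 vs {0.19, 0.10, 0.23, 0.27} → pass.
SR (methods 1·2): 0.65 vs {0.56, 0.24, 0.27, 0.23} → pass.
1 of 3 fail.

1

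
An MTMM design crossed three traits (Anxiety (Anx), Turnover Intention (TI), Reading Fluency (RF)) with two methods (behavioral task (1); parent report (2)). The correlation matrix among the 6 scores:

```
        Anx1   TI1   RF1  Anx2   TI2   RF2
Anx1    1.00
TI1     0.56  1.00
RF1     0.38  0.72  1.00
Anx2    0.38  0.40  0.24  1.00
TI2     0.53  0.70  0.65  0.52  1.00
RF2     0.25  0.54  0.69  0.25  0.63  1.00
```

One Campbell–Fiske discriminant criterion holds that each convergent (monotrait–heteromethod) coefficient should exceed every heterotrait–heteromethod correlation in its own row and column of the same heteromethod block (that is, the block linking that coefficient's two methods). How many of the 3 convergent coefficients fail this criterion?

1

Each convergent coefficient versus the relevant comparison correlations:
Anx (methods 1·2): 0.38 vs {0.53, 0.40, 0.25, 0.24} → fail.
TI (methods 1·2): 0.70 vs {0.40, 0.53, 0.54, 0.65} → pass.
RF (methods 1·2): 0.69 vs {0.24, 0.25, 0.65, 0.54} → pass.
1 of 3 fail.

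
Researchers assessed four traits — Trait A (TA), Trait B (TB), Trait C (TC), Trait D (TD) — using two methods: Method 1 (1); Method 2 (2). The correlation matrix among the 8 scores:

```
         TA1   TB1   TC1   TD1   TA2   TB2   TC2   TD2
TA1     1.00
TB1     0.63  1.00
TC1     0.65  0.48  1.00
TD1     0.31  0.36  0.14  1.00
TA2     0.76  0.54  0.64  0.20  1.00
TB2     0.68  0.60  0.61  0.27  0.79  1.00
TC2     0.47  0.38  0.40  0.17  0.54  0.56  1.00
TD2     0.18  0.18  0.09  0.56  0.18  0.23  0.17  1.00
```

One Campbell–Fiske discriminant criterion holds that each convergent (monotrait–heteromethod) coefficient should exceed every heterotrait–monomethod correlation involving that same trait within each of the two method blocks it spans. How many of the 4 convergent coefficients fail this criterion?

3

Checking each validity diagonal entry against its comparison values:
TA (methods 1·2): 0.76 vs {0.63, 0.79, 0.65, 0.54, 0.31, 0.18} → fail.
TB (methods 1·2): 0.60 vs {0.63, 0.79, 0.48, 0.56, 0.36, 0.23} → fail.
TC (methods 1·2): 0.40 vs {0.65, 0.54, 0.48, 0.56, 0.14, 0.17} → fail.
TD (methods 1·2): 0.56 vs {0.31, 0.18, 0.36, 0.23, 0.14, 0.17} → pass.
3 of 4 fail.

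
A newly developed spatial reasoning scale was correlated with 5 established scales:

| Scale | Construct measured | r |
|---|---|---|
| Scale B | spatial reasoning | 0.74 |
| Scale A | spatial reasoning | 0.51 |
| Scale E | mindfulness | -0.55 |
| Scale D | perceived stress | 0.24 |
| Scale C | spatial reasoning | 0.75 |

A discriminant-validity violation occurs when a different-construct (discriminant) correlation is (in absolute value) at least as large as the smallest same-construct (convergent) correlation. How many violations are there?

1

Convergent (same construct = spatial reasoning): Scale B, Scale A, Scale C.
Smallest convergent = 0.51. Discriminant |r|: 0.55, 0.24; count ≥ 0.51 → 1.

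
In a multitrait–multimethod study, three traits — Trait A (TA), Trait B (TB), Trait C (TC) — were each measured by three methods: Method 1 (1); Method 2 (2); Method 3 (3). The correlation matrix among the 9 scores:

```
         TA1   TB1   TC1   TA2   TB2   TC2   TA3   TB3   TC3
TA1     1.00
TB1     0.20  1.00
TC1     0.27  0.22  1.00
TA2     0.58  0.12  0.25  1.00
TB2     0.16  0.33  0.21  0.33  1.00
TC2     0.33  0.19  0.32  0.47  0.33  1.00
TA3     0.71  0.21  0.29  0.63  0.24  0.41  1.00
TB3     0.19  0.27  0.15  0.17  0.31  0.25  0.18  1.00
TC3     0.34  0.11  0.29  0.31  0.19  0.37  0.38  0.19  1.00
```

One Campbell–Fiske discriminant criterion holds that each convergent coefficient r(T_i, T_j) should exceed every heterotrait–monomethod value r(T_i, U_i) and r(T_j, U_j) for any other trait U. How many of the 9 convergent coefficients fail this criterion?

5

Checking each validity diagonal entry against its comparison values:
TA (methods 1·2): 0.58 vs {0.20, 0.33, 0.27, 0.47} → pass.
TA (methods 1·3): 0.71 vs {0.20, 0.18, 0.27, 0.38} → pass.
TA (methods 2·3): 0.63 vs {0.33, 0.18, 0.47, 0.38} → pass.
TB (methods 1·2): 0.33 vs {0.20, 0.33, 0.22, 0.33} → fail.
TB (methods 1·3): 0.27 vs {0.20, 0.18, 0.22, 0.19} → pass.
TB (methods 2·3): 0.31 vs {0.33, 0.18, 0.33, 0.19} → fail.
TC (methods 1·2): 0.32 vs {0.27, 0.47, 0.22, 0.33} → fail.
TC (methods 1·3): 0.29 vs {0.27, 0.38, 0.22, 0.19} → fail.
TC (methods 2·3): 0.37 vs {0.47, 0.38, 0.33, 0.19} → fail.
5 of 9 fail.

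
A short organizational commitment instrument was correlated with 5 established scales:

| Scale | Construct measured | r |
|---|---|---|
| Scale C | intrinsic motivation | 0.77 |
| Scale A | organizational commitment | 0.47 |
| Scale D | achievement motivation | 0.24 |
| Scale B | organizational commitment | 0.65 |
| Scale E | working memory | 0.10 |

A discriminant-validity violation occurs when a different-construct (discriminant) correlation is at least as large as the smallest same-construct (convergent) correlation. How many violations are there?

1

Convergent (same construct = organizational commitment): Scale A, Scale B.
Smallest convergent = 0.47. Discriminant values: 0.77, 0.24, 0.10; count ≥ 0.47 → 1.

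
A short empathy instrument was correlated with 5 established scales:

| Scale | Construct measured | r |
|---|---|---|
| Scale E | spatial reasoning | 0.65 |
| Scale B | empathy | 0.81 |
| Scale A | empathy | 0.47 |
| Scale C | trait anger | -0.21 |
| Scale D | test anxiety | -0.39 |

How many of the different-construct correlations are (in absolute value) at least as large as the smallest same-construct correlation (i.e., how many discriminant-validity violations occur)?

1

Convergent (same construct = empathy): Scale B, Scale A.
Smallest convergent = 0.47. Discriminant |r|: 0.65, 0.21, 0.39; count ≥ 0.47 → 1.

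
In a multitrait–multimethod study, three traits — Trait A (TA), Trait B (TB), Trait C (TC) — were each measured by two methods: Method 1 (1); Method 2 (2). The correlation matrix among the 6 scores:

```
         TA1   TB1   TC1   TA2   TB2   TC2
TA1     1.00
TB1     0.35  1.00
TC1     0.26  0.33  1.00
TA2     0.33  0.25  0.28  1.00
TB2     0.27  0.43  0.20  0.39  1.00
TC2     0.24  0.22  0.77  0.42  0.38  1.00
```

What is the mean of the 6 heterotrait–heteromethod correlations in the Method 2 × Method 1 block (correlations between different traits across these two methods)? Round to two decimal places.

0.24

HTHM values (method 2 × method 1): 0.25, 0.28, 0.27, 0.20, 0.24, 0.22; mean = 1.46/6 = 0.24.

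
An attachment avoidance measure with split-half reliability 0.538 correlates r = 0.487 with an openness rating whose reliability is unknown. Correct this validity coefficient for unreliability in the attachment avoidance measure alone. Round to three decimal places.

Single correction: r_c = r_obs / √r_xx = 0.487 / √0.538 = 0.487 / 0.7335 ≈ 0.664.

0.664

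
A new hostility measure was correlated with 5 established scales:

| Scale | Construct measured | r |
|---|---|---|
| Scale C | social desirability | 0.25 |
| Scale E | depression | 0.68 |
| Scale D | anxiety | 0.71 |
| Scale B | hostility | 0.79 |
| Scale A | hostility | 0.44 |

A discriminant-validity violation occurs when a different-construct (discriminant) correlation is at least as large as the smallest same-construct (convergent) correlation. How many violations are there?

Convergent (same construct = hostility): Scale B, Scale A.
Smallest convergent = 0.44. Discriminant values: 0.25, 0.68, 0.71; count ≥ 0.44 → 2.

2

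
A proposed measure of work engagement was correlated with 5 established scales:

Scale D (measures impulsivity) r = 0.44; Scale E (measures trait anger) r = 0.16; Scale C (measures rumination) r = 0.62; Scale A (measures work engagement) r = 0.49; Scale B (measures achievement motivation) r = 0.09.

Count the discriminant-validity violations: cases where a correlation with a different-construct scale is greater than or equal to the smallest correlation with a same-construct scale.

Convergent (same construct = work engagement): Scale A.
Smallest convergent = 0.49. Discriminant values: 0.44, 0.16, 0.62, 0.09; count ≥ 0.49 → 1.

1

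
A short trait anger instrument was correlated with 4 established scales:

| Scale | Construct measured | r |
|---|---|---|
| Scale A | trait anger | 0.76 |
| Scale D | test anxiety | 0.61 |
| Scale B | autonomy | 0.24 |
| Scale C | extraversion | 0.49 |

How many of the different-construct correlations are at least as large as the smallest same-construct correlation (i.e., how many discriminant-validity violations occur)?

0

Convergent (same construct = trait anger): Scale A.
Smallest convergent = 0.76. Discriminant values: 0.61, 0.24, 0.49; count ≥ 0.76 → 0.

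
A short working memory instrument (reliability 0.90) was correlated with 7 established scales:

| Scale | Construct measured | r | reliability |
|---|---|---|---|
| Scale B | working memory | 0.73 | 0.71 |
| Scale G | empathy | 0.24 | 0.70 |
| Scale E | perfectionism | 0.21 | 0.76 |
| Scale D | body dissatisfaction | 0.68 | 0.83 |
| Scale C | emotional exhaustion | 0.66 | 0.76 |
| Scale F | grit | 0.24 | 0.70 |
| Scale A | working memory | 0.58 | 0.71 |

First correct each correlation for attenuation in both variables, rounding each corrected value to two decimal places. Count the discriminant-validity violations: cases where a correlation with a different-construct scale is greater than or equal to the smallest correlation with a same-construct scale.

2

Disattenuated r (r / √(r_scale · r_new)):
  Scale B (conv): 0.73 / √(0.71·0.90) = 0.91
  Scale G (disc): 0.24 / √(0.70·0.90) = 0.30
  Scale E (disc): 0.21 / √(0.76·0.90) = 0.25
  Scale D (disc): 0.68 / √(0.83·0.90) = 0.79
  Scale C (disc): 0.66 / √(0.76·0.90) = 0.80
  Scale F (disc): 0.24 / √(0.70·0.90) = 0.30
  Scale A (conv): 0.58 / √(0.71·0.90) = 0.73
Smallest convergent = 0.73. Discriminant values: 0.30, 0.25, 0.79, 0.80, 0.30; count ≥ 0.73 → 2.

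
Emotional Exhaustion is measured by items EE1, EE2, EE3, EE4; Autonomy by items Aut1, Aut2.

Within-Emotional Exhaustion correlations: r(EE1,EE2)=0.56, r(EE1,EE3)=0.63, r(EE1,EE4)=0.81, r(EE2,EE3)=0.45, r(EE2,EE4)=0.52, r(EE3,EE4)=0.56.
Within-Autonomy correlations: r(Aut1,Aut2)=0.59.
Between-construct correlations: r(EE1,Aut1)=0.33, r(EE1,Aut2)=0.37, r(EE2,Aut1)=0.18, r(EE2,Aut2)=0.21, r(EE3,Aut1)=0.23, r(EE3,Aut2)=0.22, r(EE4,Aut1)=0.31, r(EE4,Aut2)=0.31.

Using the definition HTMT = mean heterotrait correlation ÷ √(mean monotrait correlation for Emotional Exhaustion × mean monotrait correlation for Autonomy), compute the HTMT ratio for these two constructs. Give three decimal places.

Mean between = 2.16/8 = 0.2700.
Mean within-EE = 3.53/6 = 0.5883; mean within-Aut = 0.59/1 = 0.5900.
Geometric mean = √(0.5883 × 0.5900) = 0.5891.
HTMT = 0.2700 / 0.5891 = 0.458.

0.458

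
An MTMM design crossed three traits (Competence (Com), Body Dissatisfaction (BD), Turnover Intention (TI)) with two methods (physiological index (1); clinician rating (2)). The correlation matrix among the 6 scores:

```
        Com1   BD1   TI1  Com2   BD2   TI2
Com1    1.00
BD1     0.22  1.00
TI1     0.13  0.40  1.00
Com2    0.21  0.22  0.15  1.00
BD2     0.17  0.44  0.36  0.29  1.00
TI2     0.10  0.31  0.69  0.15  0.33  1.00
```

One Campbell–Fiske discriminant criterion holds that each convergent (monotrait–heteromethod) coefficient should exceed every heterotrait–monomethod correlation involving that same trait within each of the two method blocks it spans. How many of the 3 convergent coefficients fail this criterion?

Each convergent coefficient versus the relevant comparison correlations:
Com (methods 1·2): 0.21 vs {0.22, 0.29, 0.13, 0.15} → fail.
BD (methods 1·2): 0.44 vs {0.22, 0.29, 0.40, 0.33} → pass.
TI (methods 1·2): 0.69 vs {0.13, 0.15, 0.40, 0.33} → pass.
1 of 3 fail.

1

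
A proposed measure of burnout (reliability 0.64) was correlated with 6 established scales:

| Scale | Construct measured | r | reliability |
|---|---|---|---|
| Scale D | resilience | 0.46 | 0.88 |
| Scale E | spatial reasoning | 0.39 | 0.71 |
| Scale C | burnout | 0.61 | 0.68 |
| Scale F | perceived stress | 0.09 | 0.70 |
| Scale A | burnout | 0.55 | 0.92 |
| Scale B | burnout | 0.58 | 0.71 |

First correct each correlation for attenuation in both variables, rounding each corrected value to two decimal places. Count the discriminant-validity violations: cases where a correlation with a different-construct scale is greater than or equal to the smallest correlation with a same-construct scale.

0

Disattenuated r (r / √(r_scale · r_new)):
  Scale D (disc): 0.46 / √(0.88·0.64) = 0.61
  Scale E (disc): 0.39 / √(0.71·0.64) = 0.58
  Scale C (conv): 0.61 / √(0.68·0.64) = 0.92
  Scale F (disc): 0.09 / √(0.70·0.64) = 0.13
  Scale A (conv): 0.55 / √(0.92·0.64) = 0.72
  Scale B (conv): 0.58 / √(0.71·0.64) = 0.86
Smallest convergent = 0.72. Discriminant values: 0.61, 0.58, 0.13; count ≥ 0.72 → 0.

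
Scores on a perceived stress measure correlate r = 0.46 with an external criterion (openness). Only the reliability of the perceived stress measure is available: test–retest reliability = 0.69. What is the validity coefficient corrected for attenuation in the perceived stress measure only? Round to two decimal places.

0.55

Single correction: r_c = r_obs / √r_xx = 0.46 / √0.69 = 0.46 / 0.8307 ≈ 0.55.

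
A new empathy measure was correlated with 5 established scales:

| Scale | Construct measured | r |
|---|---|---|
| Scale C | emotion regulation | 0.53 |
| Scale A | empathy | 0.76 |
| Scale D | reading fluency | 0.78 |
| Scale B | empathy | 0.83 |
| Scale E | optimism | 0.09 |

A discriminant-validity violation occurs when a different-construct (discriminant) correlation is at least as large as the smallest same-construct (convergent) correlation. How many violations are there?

1

Convergent (same construct = empathy): Scale A, Scale B.
Smallest convergent = 0.76. Discriminant values: 0.53, 0.78, 0.09; count ≥ 0.76 → 1.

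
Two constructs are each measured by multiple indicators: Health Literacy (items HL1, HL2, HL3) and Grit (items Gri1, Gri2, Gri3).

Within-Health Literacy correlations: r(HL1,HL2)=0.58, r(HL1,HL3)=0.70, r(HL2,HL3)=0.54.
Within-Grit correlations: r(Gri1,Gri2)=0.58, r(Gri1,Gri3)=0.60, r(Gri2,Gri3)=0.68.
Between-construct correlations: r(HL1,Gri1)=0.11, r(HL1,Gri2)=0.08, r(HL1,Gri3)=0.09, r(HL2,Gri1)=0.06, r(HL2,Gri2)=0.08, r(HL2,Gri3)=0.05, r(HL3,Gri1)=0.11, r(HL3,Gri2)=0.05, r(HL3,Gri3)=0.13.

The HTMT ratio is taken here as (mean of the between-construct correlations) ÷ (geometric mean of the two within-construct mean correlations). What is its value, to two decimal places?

Mean heterotrait r = 0.76/9 = 0.0844.
Mean within-HL = 1.82/3 = 0.6067; mean within-Gri = 1.86/3 = 0.6200.
Geometric mean = √(0.6067 × 0.6200) = 0.6133.
HTMT = 0.0844 / 0.6133 = 0.14.

0.14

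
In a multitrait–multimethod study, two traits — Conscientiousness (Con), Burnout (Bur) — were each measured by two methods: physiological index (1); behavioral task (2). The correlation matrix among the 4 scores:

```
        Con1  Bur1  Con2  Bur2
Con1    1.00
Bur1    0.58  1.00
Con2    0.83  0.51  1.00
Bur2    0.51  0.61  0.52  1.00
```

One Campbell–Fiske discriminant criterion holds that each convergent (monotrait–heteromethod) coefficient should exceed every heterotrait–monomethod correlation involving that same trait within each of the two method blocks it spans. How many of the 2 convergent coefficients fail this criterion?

Each convergent coefficient versus the relevant comparison correlations:
Con (methods 1·2): 0.83 vs {0.58, 0.52} → pass.
Bur (methods 1·2): 0.61 vs {0.58, 0.52} → pass.
0 of 2 fail.

0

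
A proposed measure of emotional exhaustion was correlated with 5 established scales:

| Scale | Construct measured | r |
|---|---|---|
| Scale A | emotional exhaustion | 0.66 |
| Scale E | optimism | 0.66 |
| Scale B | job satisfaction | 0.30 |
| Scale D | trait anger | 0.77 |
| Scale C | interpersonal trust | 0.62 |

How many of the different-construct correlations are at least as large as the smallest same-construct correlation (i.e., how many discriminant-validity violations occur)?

Convergent (same construct = emotional exhaustion): Scale A.
Smallest convergent = 0.66. Discriminant values: 0.66, 0.30, 0.77, 0.62; count ≥ 0.66 → 2.

2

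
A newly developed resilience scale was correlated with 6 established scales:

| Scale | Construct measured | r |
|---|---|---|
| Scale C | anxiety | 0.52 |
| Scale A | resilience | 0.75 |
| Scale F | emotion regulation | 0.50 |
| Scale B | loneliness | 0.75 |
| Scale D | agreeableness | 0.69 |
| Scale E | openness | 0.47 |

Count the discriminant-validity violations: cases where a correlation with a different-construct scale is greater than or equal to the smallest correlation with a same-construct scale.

Convergent (same construct = resilience): Scale A.
Smallest convergent = 0.75. Discriminant values: 0.52, 0.50, 0.75, 0.69, 0.47; count ≥ 0.75 → 1.

1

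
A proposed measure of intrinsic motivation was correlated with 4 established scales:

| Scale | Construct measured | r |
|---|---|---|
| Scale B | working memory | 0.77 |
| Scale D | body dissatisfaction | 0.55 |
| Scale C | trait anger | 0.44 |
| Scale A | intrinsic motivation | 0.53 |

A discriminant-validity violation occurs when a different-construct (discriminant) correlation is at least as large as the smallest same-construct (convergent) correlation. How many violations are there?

Convergent (same construct = intrinsic motivation): Scale A.
Smallest convergent = 0.53. Discriminant values: 0.77, 0.55, 0.44; count ≥ 0.53 → 2.

2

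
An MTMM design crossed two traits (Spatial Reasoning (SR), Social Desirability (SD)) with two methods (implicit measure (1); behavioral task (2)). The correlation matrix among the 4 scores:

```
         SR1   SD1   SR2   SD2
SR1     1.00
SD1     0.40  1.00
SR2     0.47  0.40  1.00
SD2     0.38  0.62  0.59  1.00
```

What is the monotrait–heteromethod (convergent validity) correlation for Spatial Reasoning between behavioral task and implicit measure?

0.47

Same trait (SR), different methods: r(SR2, SR1) = 0.47.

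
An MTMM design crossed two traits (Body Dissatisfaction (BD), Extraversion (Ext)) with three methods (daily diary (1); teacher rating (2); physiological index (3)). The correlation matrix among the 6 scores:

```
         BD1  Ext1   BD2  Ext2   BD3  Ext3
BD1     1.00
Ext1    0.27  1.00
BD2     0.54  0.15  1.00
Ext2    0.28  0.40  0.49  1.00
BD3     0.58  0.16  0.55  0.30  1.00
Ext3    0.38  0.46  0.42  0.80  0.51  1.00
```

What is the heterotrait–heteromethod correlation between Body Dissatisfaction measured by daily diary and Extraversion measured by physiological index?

0.38

Different traits and methods: r(BD1, Ext3) = 0.38.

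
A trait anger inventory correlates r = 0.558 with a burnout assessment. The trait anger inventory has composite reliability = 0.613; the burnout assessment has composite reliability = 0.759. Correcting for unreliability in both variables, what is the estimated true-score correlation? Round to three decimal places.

0.818

r_true = r_obs / √(r_xx · r_yy) = 0.558 / √(0.613 × 0.759) = 0.558 / √0.465267 = 0.558 / 0.6821 ≈ 0.818.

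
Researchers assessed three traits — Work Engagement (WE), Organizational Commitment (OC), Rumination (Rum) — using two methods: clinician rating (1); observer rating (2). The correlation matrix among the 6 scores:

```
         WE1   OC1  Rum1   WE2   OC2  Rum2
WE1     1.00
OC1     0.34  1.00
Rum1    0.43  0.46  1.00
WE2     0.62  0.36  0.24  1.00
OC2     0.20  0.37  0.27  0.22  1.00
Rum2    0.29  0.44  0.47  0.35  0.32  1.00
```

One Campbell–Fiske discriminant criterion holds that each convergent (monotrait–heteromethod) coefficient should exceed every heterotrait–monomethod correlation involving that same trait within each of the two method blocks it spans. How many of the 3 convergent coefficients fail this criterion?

Convergent coefficients and their comparison sets:
WE (methods 1·2): 0.62 vs {0.34, 0.22, 0.43, 0.35} → pass.
OC (methods 1·2): 0.37 vs {0.34, 0.22, 0.46, 0.32} → fail.
Rum (methods 1·2): 0.47 vs {0.43, 0.35, 0.46, 0.32} → pass.
1 of 3 fail.

1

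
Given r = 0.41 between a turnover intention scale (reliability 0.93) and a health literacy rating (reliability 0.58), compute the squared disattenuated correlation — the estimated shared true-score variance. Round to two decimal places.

Disattenuated r = 0.41 / √(0.93 × 0.58) = 0.41 / 0.7344 = 0.5583.
Shared true-score variance = 0.5583² = 0.3117 ≈ 0.31.

0.31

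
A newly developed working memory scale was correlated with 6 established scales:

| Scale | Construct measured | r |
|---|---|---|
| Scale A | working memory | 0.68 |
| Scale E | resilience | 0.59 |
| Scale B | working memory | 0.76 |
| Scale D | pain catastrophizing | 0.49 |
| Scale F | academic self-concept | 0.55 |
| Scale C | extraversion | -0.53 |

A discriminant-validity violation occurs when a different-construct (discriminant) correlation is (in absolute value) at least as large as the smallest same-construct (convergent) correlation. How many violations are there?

Convergent (same construct = working memory): Scale A, Scale B.
Smallest convergent = 0.68. Discriminant |r|: 0.59, 0.49, 0.55, 0.53; count ≥ 0.68 → 0.

0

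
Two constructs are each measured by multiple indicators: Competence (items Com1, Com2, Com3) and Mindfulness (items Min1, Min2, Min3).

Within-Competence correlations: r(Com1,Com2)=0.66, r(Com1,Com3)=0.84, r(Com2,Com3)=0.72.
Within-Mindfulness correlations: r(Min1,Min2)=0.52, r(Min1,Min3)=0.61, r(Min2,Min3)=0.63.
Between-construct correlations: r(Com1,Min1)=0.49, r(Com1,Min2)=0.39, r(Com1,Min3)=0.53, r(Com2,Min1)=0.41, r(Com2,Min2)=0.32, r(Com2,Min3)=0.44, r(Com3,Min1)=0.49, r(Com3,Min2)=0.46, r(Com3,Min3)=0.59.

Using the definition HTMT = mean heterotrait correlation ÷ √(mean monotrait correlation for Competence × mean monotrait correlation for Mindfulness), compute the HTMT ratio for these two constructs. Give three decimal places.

Between-construct mean = 4.12/9 = 0.4578.
Mean within-Com = 2.22/3 = 0.7400; mean within-Min = 1.76/3 = 0.5867.
Geometric mean = √(0.7400 × 0.5867) = 0.6589.
HTMT = 0.4578 / 0.6589 = 0.695.

0.695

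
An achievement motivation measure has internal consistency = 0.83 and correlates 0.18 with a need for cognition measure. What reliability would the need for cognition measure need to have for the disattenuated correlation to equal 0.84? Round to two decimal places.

r_true = r_obs / √(r_xx · r_yy) ⇒ 0.84 = 0.18 / √(0.83 · r_yy).
√(0.83 · r_yy) = 0.18 / 0.84 = 0.2143; 0.83 · r_yy = 0.0459; r_yy = 0.0459 / 0.83 ≈ 0.06.

0.06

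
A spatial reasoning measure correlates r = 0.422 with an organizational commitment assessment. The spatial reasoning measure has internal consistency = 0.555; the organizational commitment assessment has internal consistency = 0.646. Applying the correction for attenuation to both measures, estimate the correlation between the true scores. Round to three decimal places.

0.705

r_true = r_obs / √(r_xx · r_yy) = 0.422 / √(0.555 × 0.646) = 0.422 / √0.358530 = 0.422 / 0.5988 ≈ 0.705.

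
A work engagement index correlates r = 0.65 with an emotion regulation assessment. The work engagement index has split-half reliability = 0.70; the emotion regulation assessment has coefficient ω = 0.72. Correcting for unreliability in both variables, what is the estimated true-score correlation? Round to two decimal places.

0.92

r_true = r_obs / √(r_xx · r_yy) = 0.65 / √(0.70 × 0.72) = 0.65 / √0.5040 = 0.65 / 0.7099 ≈ 0.92.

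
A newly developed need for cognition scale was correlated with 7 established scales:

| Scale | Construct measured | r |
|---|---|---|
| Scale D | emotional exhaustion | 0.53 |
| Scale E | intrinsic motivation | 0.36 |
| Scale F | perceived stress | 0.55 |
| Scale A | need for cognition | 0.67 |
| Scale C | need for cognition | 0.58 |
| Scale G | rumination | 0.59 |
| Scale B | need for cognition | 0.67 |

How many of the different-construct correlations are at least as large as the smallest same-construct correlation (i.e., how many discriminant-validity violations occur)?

Convergent (same construct = need for cognition): Scale A, Scale C, Scale B.
Smallest convergent = 0.58. Discriminant values: 0.53, 0.36, 0.55, 0.59; count ≥ 0.58 → 1.

1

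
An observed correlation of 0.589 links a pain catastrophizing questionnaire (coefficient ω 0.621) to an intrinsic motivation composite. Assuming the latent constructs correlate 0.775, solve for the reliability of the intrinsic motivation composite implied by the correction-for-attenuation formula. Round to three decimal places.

0.930

r_true = r_obs / √(r_xx · r_yy) ⇒ 0.775 = 0.589 / √(0.621 · r_yy).
√(0.621 · r_yy) = 0.589 / 0.775 = 0.7600; 0.621 · r_yy = 0.5776; r_yy = 0.5776 / 0.621 ≈ 0.930.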